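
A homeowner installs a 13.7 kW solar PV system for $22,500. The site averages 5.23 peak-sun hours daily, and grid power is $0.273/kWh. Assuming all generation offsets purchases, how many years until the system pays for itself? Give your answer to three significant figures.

3.15 years

Daily generation = 13.7 kW × 5.23 h = 71.65 kWh
Annual generation = 71.65 × 365 = 26153 kWh
Annual savings = 26153 × $0.273 = $7,139.66
Payback = $22,500 / $7,139.66 = 3.15 years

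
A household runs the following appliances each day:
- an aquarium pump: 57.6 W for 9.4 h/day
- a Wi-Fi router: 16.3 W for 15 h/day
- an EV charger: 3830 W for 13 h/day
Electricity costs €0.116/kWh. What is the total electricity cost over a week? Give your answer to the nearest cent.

€41.07

aquarium pump: 57.6 W × 9.4 h × 7 d = 3,790 Wh = 3.79 kWh
Wi-Fi router: 16.3 W × 15 h × 7 d = 1,712 Wh = 1.712 kWh
EV charger: 3830 W × 13 h × 7 d = 348,530 Wh = 348.5 kWh
Total energy = 3.79 + 1.712 + 348.5 = 354 kWh
Cost = 354 kWh × €0.116 = €41.07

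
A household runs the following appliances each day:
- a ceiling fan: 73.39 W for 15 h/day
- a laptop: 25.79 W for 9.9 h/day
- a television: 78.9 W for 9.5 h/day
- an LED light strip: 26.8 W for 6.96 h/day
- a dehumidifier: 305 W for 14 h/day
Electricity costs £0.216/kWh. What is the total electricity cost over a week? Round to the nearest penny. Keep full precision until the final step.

£9.92

ceiling fan: 73.39 W × 15 h × 7 d = 7,706 Wh = 7.706 kWh
laptop: 25.79 W × 9.9 h × 7 d = 1,787 Wh = 1.787 kWh
television: 78.9 W × 9.5 h × 7 d = 5,247 Wh = 5.247 kWh
LED light strip: 26.8 W × 6.96 h × 7 d = 1,306 Wh = 1.306 kWh
dehumidifier: 305 W × 14 h × 7 d = 29,890 Wh = 29.89 kWh
Total energy = 7.706 + 1.787 + 5.247 + 1.306 + 29.89 = 45.94 kWh
Cost = 45.94 kWh × £0.216 = £9.92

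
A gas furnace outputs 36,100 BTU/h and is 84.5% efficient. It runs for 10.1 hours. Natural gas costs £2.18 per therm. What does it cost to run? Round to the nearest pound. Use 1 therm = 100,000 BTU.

£9

Heat delivered = 36,100 BTU/h × 10.1 h = 364,610 BTU
Gas input = 364,610 / 0.845 = 431,491 BTU
= 431,491 / 100,000 = 4.315 therm
Cost = 4.315 × £2.18/therm = £9.41 ≈ £9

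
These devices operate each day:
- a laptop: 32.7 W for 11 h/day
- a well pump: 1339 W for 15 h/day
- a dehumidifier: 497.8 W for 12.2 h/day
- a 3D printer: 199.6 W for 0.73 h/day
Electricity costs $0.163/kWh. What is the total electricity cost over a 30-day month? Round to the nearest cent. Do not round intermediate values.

$130.38

laptop: 32.7 W × 11 h × 30 d = 10,791 Wh = 10.79 kWh
well pump: 1339 W × 15 h × 30 d = 602,550 Wh = 602.5 kWh
dehumidifier: 497.8 W × 12.2 h × 30 d = 182,195 Wh = 182.2 kWh
3D printer: 199.6 W × 0.73 h × 30 d = 4,371 Wh = 4.371 kWh
Total energy = 10.79 + 602.5 + 182.2 + 4.371 = 799.9 kWh
Cost = 799.9 kWh × $0.163 = $130.38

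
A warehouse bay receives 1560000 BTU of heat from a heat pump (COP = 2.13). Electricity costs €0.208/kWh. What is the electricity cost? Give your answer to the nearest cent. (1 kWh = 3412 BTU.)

Heat delivered = 1,560,000 BTU / 3412 = 457.2 kWh
Electrical input = 457.2 kWh / 2.13 = 214.7 kWh
Cost = 214.7 × €0.208/kWh = €44.65

€44.65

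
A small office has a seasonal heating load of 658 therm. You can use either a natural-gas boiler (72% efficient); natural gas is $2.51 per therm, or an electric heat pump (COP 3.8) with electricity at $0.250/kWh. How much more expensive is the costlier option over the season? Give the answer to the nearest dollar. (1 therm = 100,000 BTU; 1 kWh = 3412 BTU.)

$1025

Heat load = 658 therm × 100,000 = 65,800,000 BTU
Gas: input = 65,800,000 / 0.72 = 91,388,889 BTU = 913.9 therm → 913.9 × $2.51 = $2,293.86
Heat pump: 65,800,000 BTU / 3412 = 19,280 kWh heat; / 3.8 = 5,075 kWh in → × $0.250 = $1,268.74
Difference = |$2,293.86 − $1,268.74| = $1,025.12 ≈ $1025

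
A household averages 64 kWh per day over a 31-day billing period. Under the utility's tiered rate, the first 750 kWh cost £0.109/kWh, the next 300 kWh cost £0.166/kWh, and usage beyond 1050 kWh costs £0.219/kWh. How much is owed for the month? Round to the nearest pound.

£336

Usage = 64 kWh/day × 31 days = 1984 kWh
First 750 kWh × £0.109 = £81.75
Next 300 kWh × £0.166 = £49.80
Remaining 934 kWh × £0.219 = £204.55
Total = £336.10 ≈ £336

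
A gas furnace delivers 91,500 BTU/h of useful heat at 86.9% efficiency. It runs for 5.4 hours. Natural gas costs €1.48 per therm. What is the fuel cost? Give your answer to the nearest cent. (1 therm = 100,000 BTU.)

€8.42

Heat delivered = 91,500 BTU/h × 5.4 h = 494,100 BTU
Gas input = 494,100 / 0.869 = 568,585 BTU
= 568,585 / 100,000 = 5.686 therm
Cost = 5.686 × €1.48/therm = €8.42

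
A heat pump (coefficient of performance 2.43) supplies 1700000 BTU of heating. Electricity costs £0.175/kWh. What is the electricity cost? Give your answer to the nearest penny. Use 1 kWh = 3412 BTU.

Heat delivered = 1,700,000 BTU / 3412 = 498.2 kWh
Electrical input = 498.2 kWh / 2.43 = 205 kWh
Cost = 205 × £0.175/kWh = £35.88

£35.88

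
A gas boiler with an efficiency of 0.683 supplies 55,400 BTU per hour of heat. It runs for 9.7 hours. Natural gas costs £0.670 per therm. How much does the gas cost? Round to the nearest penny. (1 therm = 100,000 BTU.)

Heat delivered = 55,400 BTU/h × 9.7 h = 537,380 BTU
Gas input = 537,380 / 0.683 = 786,794 BTU
= 786,794 / 100,000 = 7.868 therm
Cost = 7.868 × £0.670/therm = £5.27

£5.27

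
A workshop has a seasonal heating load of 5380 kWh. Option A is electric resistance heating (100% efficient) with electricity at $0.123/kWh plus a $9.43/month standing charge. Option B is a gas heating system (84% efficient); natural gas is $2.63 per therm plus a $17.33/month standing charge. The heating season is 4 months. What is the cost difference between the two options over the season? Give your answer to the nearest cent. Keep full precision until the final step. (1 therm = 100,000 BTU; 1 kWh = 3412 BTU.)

$55.40

Heat load = 5380 kWh × 3412 = 18,356,560 BTU
Gas: input = 18,356,560 / 0.84 = 21,853,048 BTU = 218.5 therm → 218.5 × $2.63 = $574.74; + 4 × $17.33 standing = $644.06
Electric: 18,356,560 BTU / 3412 = 5,380 kWh → × $0.123 = $661.74; + 4 × $9.43 standing = $699.46
Difference = |$644.06 − $699.46| = $55.40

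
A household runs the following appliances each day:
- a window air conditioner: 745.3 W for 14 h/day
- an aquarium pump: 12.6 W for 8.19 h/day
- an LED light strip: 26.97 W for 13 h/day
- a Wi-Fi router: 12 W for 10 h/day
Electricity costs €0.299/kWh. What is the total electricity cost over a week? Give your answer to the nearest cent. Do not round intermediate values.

window air conditioner: 745.3 W × 14 h × 7 d = 73,039 Wh = 73.04 kWh
aquarium pump: 12.6 W × 8.19 h × 7 d = 722 Wh = 0.7224 kWh
LED light strip: 26.97 W × 13 h × 7 d = 2,454 Wh = 2.454 kWh
Wi-Fi router: 12 W × 10 h × 7 d = 840 Wh = 0.84 kWh
Total energy = 73.04 + 0.7224 + 2.454 + 0.84 = 77.06 kWh
Cost = 77.06 kWh × €0.299 = €23.04

€23.04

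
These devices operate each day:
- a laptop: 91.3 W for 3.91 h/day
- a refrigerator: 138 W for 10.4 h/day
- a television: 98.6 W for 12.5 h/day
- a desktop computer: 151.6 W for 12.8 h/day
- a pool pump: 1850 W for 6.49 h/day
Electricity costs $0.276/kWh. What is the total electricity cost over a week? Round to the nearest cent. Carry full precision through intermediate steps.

laptop: 91.3 W × 3.91 h × 7 d = 2,499 Wh = 2.499 kWh
refrigerator: 138 W × 10.4 h × 7 d = 10,046 Wh = 10.05 kWh
television: 98.6 W × 12.5 h × 7 d = 8,628 Wh = 8.627 kWh
desktop computer: 151.6 W × 12.8 h × 7 d = 13,583 Wh = 13.58 kWh
pool pump: 1850 W × 6.49 h × 7 d = 84,046 Wh = 84.05 kWh
Total energy = 2.499 + 10.05 + 8.627 + 13.58 + 84.05 = 118.8 kWh
Cost = 118.8 kWh × $0.276 = $32.79

$32.79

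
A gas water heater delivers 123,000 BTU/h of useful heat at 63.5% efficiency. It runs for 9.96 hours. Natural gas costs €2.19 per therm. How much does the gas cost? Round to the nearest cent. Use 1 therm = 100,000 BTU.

Heat delivered = 123,000 BTU/h × 9.96 h = 1,225,080 BTU
Gas input = 1,225,080 / 0.635 = 1,929,260 BTU
= 1,929,260 / 100,000 = 19.29 therm
Cost = 19.29 × €2.19/therm = €42.25

€42.25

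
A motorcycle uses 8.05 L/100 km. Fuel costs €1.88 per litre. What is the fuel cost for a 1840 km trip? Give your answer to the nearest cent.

Fuel = 8.05 L/100 km × 1840 km / 100 = 148.1 L
Cost = 148.1 L × €1.88/L = €278.47

€278.47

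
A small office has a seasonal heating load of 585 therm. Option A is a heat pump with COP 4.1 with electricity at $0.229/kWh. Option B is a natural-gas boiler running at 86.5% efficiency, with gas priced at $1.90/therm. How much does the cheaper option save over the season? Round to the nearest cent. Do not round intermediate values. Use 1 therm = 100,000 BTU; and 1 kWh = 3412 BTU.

$327.34

Heat load = 585 therm × 100,000 = 58,500,000 BTU
Gas: input = 58,500,000 / 0.865 = 67,630,058 BTU = 676.3 therm → 676.3 × $1.90 = $1,284.97
Heat pump: 58,500,000 BTU / 3412 = 17,150 kWh heat; / 4.1 = 4,182 kWh in → × $0.229 = $957.63
Difference = |$1,284.97 − $957.63| = $327.34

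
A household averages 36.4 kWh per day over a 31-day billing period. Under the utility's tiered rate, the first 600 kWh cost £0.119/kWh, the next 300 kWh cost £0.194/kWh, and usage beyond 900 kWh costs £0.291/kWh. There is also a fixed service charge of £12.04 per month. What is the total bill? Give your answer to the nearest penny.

Usage = 36.4 kWh/day × 31 days = 1128.4 kWh
First 600 kWh × £0.119 = £71.40
Next 300 kWh × £0.194 = £58.20
Remaining 228.4 kWh × £0.291 = £66.46
Energy charge = £196.06; + service £12.04 = £208.10

£208.10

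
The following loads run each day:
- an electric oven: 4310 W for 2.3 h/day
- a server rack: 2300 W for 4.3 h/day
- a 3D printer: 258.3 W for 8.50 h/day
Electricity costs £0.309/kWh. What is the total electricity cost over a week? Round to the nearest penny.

£47.58

electric oven: 4310 W × 2.3 h × 7 d = 69,391 Wh = 69.39 kWh
server rack: 2300 W × 4.3 h × 7 d = 69,230 Wh = 69.23 kWh
3D printer: 258.3 W × 8.50 h × 7 d = 15,369 Wh = 15.37 kWh
Total energy = 69.39 + 69.23 + 15.37 = 154 kWh
Cost = 154 kWh × £0.309 = £47.58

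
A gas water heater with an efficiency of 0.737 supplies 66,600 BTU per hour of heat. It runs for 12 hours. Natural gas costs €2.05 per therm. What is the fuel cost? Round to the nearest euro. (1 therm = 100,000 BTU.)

Heat delivered = 66,600 BTU/h × 12 h = 799,200 BTU
Gas input = 799,200 / 0.737 = 1,084,396 BTU
= 1,084,396 / 100,000 = 10.84 therm
Cost = 10.84 × €2.05/therm = €22.23 ≈ €22

€22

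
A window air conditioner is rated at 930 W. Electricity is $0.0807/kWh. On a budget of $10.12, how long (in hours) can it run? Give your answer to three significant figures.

Energy budget = $10.12 / $0.0807 per kWh = 125.4 kWh = 125,403 Wh
Runtime = 125,403 Wh / 930 W = 134.8 h

135 h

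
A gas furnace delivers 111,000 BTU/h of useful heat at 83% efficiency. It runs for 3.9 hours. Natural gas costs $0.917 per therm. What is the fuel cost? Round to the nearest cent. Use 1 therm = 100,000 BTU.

$4.78

Heat delivered = 111,000 BTU/h × 3.9 h = 432,900 BTU
Gas input = 432,900 / 0.83 = 521,566 BTU
= 521,566 / 100,000 = 5.216 therm
Cost = 5.216 × $0.917/therm = $4.78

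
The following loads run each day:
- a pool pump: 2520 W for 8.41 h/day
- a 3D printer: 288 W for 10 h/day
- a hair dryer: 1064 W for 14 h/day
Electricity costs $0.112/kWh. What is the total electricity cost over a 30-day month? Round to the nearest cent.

pool pump: 2520 W × 8.41 h × 30 d = 635,796 Wh = 635.8 kWh
3D printer: 288 W × 10 h × 30 d = 86,400 Wh = 86.4 kWh
hair dryer: 1064 W × 14 h × 30 d = 446,880 Wh = 446.9 kWh
Total energy = 635.8 + 86.4 + 446.9 = 1,169 kWh
Cost = 1,169 kWh × $0.112 = $130.94

$130.94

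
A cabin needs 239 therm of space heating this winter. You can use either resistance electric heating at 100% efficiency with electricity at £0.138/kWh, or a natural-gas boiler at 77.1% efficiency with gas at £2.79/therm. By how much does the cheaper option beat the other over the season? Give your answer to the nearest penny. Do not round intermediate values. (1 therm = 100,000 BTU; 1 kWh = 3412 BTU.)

£101.78

Heat load = 239 therm × 100,000 = 23,900,000 BTU
Gas: input = 23,900,000 / 0.771 = 30,998,703 BTU = 310 therm → 310 × £2.79 = £864.86
Electric: 23,900,000 BTU / 3412 = 7,005 kWh → × £0.138 = £966.65
Difference = |£864.86 − £966.65| = £101.78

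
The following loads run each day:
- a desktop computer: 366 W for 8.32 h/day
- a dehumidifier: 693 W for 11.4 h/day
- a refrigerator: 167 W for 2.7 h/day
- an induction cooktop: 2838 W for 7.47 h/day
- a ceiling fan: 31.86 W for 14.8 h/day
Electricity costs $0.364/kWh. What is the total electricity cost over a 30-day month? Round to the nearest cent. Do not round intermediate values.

$361.10

desktop computer: 366 W × 8.32 h × 30 d = 91,354 Wh = 91.35 kWh
dehumidifier: 693 W × 11.4 h × 30 d = 237,006 Wh = 237 kWh
refrigerator: 167 W × 2.7 h × 30 d = 13,527 Wh = 13.53 kWh
induction cooktop: 2838 W × 7.47 h × 30 d = 635,996 Wh = 636 kWh
ceiling fan: 31.86 W × 14.8 h × 30 d = 14,146 Wh = 14.15 kWh
Total energy = 91.35 + 237 + 13.53 + 636 + 14.15 = 992 kWh
Cost = 992 kWh × $0.364 = $361.10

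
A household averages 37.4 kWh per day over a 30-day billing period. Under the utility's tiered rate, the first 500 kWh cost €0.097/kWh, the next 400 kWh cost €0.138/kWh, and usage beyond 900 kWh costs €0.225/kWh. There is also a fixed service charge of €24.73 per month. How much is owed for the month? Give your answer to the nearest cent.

€178.38

Usage = 37.4 kWh/day × 30 days = 1122 kWh
First 500 kWh × €0.097 = €48.50
Next 400 kWh × €0.138 = €55.20
Remaining 222 kWh × €0.225 = €49.95
Energy charge = €153.65; + service €24.73 = €178.38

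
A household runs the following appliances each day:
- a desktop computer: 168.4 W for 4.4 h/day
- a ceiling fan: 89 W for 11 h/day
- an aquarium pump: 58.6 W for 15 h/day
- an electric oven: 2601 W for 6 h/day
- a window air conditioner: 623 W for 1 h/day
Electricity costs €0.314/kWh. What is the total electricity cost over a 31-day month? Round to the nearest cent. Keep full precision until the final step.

€183.27

desktop computer: 168.4 W × 4.4 h × 31 d = 22,970 Wh = 22.97 kWh
ceiling fan: 89 W × 11 h × 31 d = 30,349 Wh = 30.35 kWh
aquarium pump: 58.6 W × 15 h × 31 d = 27,249 Wh = 27.25 kWh
electric oven: 2601 W × 6 h × 31 d = 483,786 Wh = 483.8 kWh
window air conditioner: 623 W × 1 h × 31 d = 19,313 Wh = 19.31 kWh
Total energy = 22.97 + 30.35 + 27.25 + 483.8 + 19.31 = 583.7 kWh
Cost = 583.7 kWh × €0.314 = €183.27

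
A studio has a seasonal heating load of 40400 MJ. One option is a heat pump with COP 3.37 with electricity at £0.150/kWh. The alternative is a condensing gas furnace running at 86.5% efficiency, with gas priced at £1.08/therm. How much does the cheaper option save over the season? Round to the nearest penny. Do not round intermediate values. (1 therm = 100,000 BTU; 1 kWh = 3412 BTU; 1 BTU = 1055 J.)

£21.43

Heat load = 40400 MJ = 40,400,000,000 J / 1055 = 38,293,839 BTU
Gas: input = 38,293,839 / 0.865 = 44,270,334 BTU = 442.7 therm → 442.7 × £1.08 = £478.12
Heat pump: 38,293,839 BTU / 3412 = 11,220 kWh heat; / 3.37 = 3,330 kWh in → × £0.150 = £499.55
Difference = |£478.12 − £499.55| = £21.43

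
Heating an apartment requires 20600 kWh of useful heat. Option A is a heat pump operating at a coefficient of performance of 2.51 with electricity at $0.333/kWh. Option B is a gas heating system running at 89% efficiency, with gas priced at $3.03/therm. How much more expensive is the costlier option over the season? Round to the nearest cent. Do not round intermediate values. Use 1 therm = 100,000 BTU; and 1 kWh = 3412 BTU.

$340.06

Heat load = 20600 kWh × 3412 = 70,287,200 BTU
Gas: input = 70,287,200 / 0.89 = 78,974,382 BTU = 789.7 therm → 789.7 × $3.03 = $2,392.92
Heat pump: 70,287,200 BTU / 3412 = 20,600 kWh heat; / 2.51 = 8,207 kWh in → × $0.333 = $2,732.99
Difference = |$2,392.92 − $2,732.99| = $340.06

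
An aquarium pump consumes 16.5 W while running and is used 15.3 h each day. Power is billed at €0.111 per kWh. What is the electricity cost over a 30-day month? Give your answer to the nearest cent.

€0.84

Energy = 16.5 W × 15.3 h/day × 30 days = 7,574 Wh = 7.574 kWh
Cost = 7.574 kWh × €0.111/kWh = €0.84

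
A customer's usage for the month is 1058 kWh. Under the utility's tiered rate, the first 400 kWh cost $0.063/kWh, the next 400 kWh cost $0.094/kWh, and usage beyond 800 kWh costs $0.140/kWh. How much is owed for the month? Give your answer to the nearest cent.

First 400 kWh × $0.063 = $25.20
Next 400 kWh × $0.094 = $37.60
Remaining 258 kWh × $0.140 = $36.12
Total = $98.92

$98.92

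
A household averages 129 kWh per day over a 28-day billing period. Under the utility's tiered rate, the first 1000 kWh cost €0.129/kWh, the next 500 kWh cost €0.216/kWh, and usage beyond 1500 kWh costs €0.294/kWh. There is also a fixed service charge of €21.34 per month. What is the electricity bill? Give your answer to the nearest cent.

€879.27

Usage = 129 kWh/day × 28 days = 3612 kWh
First 1000 kWh × €0.129 = €129.00
Next 500 kWh × €0.216 = €108.00
Remaining 2112 kWh × €0.294 = €620.93
Energy charge = €857.93; + service €21.34 = €879.27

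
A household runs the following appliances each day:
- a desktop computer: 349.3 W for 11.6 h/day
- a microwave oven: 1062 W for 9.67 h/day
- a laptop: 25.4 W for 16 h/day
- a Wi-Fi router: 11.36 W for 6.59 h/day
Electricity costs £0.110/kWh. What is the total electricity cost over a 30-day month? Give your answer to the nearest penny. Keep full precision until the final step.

desktop computer: 349.3 W × 11.6 h × 30 d = 121,556 Wh = 121.6 kWh
microwave oven: 1062 W × 9.67 h × 30 d = 308,086 Wh = 308.1 kWh
laptop: 25.4 W × 16 h × 30 d = 12,192 Wh = 12.19 kWh
Wi-Fi router: 11.36 W × 6.59 h × 30 d = 2,246 Wh = 2.246 kWh
Total energy = 121.6 + 308.1 + 12.19 + 2.246 = 444.1 kWh
Cost = 444.1 kWh × £0.110 = £48.85

£48.85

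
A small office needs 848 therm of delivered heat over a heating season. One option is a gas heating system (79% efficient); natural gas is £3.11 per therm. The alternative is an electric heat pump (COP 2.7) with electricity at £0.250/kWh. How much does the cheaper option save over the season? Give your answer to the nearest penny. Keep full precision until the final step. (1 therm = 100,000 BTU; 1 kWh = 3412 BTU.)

Heat load = 848 therm × 100,000 = 84,800,000 BTU
Gas: input = 84,800,000 / 0.79 = 107,341,772 BTU = 1,073 therm → 1,073 × £3.11 = £3,338.33
Heat pump: 84,800,000 BTU / 3412 = 24,850 kWh heat; / 2.7 = 9,205 kWh in → × £0.250 = £2,301.25
Difference = |£3,338.33 − £2,301.25| = £1,037.08

£1037.08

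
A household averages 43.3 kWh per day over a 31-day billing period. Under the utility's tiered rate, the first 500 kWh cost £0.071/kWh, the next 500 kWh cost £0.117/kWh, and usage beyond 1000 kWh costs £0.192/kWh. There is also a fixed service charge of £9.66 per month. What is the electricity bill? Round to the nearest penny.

£169.38

Usage = 43.3 kWh/day × 31 days = 1342.3 kWh
First 500 kWh × £0.071 = £35.50
Next 500 kWh × £0.117 = £58.50
Remaining 342.3 kWh × £0.192 = £65.72
Energy charge = £159.72; + service £9.66 = £169.38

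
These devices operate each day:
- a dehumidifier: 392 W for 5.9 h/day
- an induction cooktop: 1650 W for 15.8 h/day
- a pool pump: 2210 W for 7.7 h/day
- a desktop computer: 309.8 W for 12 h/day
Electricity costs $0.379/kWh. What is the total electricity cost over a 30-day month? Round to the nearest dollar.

dehumidifier: 392 W × 5.9 h × 30 d = 69,384 Wh = 69.38 kWh
induction cooktop: 1650 W × 15.8 h × 30 d = 782,100 Wh = 782.1 kWh
pool pump: 2210 W × 7.7 h × 30 d = 510,510 Wh = 510.5 kWh
desktop computer: 309.8 W × 12 h × 30 d = 111,528 Wh = 111.5 kWh
Total energy = 69.38 + 782.1 + 510.5 + 111.5 = 1,474 kWh
Cost = 1,474 kWh × $0.379 = $558.46 ≈ $558

$558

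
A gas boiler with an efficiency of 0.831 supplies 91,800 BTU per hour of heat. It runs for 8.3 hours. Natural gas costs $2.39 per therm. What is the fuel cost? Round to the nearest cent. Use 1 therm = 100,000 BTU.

$21.91

Heat delivered = 91,800 BTU/h × 8.3 h = 761,940 BTU
Gas input = 761,940 / 0.831 = 916,895 BTU
= 916,895 / 100,000 = 9.169 therm
Cost = 9.169 × $2.39/therm = $21.91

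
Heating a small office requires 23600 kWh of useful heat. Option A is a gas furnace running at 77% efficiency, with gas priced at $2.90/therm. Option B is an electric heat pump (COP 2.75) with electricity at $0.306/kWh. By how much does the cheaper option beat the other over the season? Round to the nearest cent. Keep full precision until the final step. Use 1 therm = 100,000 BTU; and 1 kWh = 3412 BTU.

$406.66

Heat load = 23600 kWh × 3412 = 80,523,200 BTU
Gas: input = 80,523,200 / 0.77 = 104,575,584 BTU = 1,046 therm → 1,046 × $2.90 = $3,032.69
Heat pump: 80,523,200 BTU / 3412 = 23,600 kWh heat; / 2.75 = 8,582 kWh in → × $0.306 = $2,626.04
Difference = |$3,032.69 − $2,626.04| = $406.66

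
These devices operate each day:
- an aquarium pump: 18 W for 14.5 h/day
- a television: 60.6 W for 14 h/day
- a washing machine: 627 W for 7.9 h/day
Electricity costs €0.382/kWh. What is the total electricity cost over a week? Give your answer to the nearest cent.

€16.21

aquarium pump: 18 W × 14.5 h × 7 d = 1,827 Wh = 1.827 kWh
television: 60.6 W × 14 h × 7 d = 5,939 Wh = 5.939 kWh
washing machine: 627 W × 7.9 h × 7 d = 34,673 Wh = 34.67 kWh
Total energy = 1.827 + 5.939 + 34.67 = 42.44 kWh
Cost = 42.44 kWh × €0.382 = €16.21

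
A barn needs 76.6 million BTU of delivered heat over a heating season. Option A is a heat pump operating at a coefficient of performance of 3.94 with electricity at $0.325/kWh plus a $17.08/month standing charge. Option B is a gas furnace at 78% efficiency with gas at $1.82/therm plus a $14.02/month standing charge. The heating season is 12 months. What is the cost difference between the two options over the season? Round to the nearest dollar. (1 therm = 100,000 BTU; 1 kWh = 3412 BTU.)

$101

Heat load = 76.6 × 10⁶ BTU = 76,600,000 BTU
Gas: input = 76,600,000 / 0.780 = 98,205,128 BTU = 982.1 therm → 982.1 × $1.82 = $1,787.33; + 12 × $14.02 standing = $1,955.57
Heat pump: 76,600,000 BTU / 3412 = 22,450 kWh heat; / 3.94 = 5,698 kWh in → × $0.325 = $1,851.85; + 12 × $17.08 standing = $2,056.81
Difference = |$1,955.57 − $2,056.81| = $101.24 ≈ $101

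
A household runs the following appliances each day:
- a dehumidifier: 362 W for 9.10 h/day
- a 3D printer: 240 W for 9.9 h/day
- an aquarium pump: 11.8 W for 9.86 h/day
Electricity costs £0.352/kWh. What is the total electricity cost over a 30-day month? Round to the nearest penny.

dehumidifier: 362 W × 9.10 h × 30 d = 98,826 Wh = 98.83 kWh
3D printer: 240 W × 9.9 h × 30 d = 71,280 Wh = 71.28 kWh
aquarium pump: 11.8 W × 9.86 h × 30 d = 3,490 Wh = 3.49 kWh
Total energy = 98.83 + 71.28 + 3.49 = 173.6 kWh
Cost = 173.6 kWh × £0.352 = £61.11

£61.11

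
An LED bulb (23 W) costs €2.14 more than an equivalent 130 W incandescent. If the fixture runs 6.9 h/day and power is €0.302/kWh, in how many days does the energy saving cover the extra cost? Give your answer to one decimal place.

Power saved = 130 − 23 = 107 W
Daily energy saved = 107 W × 6.9 h = 738.3 Wh = 0.7383 kWh
Daily savings = 0.7383 × €0.302 = €0.2230
Payback = €2.14 / €0.2230 per day = 9.598 days

9.6 days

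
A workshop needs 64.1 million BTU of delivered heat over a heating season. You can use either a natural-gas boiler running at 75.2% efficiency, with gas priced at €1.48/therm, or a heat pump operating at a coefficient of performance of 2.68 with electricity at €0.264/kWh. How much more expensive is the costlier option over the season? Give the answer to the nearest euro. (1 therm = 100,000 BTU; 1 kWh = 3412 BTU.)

€589

Heat load = 64.1 × 10⁶ BTU = 64,100,000 BTU
Gas: input = 64,100,000 / 0.752 = 85,239,362 BTU = 852.4 therm → 852.4 × €1.48 = €1,261.54
Heat pump: 64,100,000 BTU / 3412 = 18,790 kWh heat; / 2.68 = 7,010 kWh in → × €0.264 = €1,850.62
Difference = |€1,261.54 − €1,850.62| = €589.08 ≈ €589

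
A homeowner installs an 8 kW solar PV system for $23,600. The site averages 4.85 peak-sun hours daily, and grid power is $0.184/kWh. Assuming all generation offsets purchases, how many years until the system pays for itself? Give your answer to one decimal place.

9.1 years

Daily generation = 8 kW × 4.85 h = 38.8 kWh
Annual generation = 38.8 × 365 = 14162 kWh
Annual savings = 14162 × $0.184 = $2,605.81
Payback = $23,600 / $2,605.81 = 9.06 years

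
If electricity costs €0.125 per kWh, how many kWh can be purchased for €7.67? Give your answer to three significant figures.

61.4 kWh

€7.67 / €0.125 per kWh = 61.36 kWh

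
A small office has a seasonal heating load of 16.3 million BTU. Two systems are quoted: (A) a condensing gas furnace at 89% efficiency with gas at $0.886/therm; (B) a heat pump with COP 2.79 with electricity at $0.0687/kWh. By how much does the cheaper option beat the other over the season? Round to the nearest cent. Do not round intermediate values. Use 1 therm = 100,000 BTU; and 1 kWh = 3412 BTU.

$44.63

Heat load = 16.3 × 10⁶ BTU = 16,300,000 BTU
Gas: input = 16,300,000 / 0.89 = 18,314,607 BTU = 183.1 therm → 183.1 × $0.886 = $162.27
Heat pump: 16,300,000 BTU / 3412 = 4,777 kWh heat; / 2.79 = 1,712 kWh in → × $0.0687 = $117.63
Difference = |$162.27 − $117.63| = $44.63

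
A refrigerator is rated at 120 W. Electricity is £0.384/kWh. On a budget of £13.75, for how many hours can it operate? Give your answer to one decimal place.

298.4 h

Energy budget = £13.75 / £0.384 per kWh = 35.81 kWh = 35,807 Wh
Runtime = 35,807 Wh / 120 W = 298.4 h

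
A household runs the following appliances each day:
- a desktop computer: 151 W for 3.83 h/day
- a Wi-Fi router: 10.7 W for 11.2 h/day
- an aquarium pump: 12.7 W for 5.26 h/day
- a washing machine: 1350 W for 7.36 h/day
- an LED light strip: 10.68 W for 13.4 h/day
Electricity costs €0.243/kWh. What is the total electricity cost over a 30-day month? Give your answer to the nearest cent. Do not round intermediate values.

€79.05

desktop computer: 151 W × 3.83 h × 30 d = 17,350 Wh = 17.35 kWh
Wi-Fi router: 10.7 W × 11.2 h × 30 d = 3,595 Wh = 3.595 kWh
aquarium pump: 12.7 W × 5.26 h × 30 d = 2,004 Wh = 2.004 kWh
washing machine: 1350 W × 7.36 h × 30 d = 298,080 Wh = 298.1 kWh
LED light strip: 10.68 W × 13.4 h × 30 d = 4,293 Wh = 4.293 kWh
Total energy = 17.35 + 3.595 + 2.004 + 298.1 + 4.293 = 325.3 kWh
Cost = 325.3 kWh × €0.243 = €79.05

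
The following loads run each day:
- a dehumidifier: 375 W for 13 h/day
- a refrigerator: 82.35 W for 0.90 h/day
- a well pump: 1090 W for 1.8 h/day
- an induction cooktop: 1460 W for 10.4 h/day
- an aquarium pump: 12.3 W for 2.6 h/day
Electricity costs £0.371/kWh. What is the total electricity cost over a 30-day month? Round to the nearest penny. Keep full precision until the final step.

dehumidifier: 375 W × 13 h × 30 d = 146,250 Wh = 146.2 kWh
refrigerator: 82.35 W × 0.90 h × 30 d = 2,223 Wh = 2.223 kWh
well pump: 1090 W × 1.8 h × 30 d = 58,860 Wh = 58.86 kWh
induction cooktop: 1460 W × 10.4 h × 30 d = 455,520 Wh = 455.5 kWh
aquarium pump: 12.3 W × 2.6 h × 30 d = 959 Wh = 0.9594 kWh
Total energy = 146.2 + 2.223 + 58.86 + 455.5 + 0.9594 = 663.8 kWh
Cost = 663.8 kWh × £0.371 = £246.27

£246.27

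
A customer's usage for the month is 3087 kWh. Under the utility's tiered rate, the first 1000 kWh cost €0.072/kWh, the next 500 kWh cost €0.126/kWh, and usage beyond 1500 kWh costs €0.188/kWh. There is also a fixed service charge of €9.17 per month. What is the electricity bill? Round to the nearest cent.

€442.53

First 1000 kWh × €0.072 = €72.00
Next 500 kWh × €0.126 = €63.00
Remaining 1587 kWh × €0.188 = €298.36
Energy charge = €433.36; + service €9.17 = €442.53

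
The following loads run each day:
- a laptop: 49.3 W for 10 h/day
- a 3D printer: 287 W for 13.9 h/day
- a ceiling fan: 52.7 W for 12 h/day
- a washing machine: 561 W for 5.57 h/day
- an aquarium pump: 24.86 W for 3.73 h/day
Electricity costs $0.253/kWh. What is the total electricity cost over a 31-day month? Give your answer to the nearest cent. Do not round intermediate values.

laptop: 49.3 W × 10 h × 31 d = 15,283 Wh = 15.28 kWh
3D printer: 287 W × 13.9 h × 31 d = 123,668 Wh = 123.7 kWh
ceiling fan: 52.7 W × 12 h × 31 d = 19,604 Wh = 19.6 kWh
washing machine: 561 W × 5.57 h × 31 d = 96,868 Wh = 96.87 kWh
aquarium pump: 24.86 W × 3.73 h × 31 d = 2,875 Wh = 2.875 kWh
Total energy = 15.28 + 123.7 + 19.6 + 96.87 + 2.875 = 258.3 kWh
Cost = 258.3 kWh × $0.253 = $65.35

$65.35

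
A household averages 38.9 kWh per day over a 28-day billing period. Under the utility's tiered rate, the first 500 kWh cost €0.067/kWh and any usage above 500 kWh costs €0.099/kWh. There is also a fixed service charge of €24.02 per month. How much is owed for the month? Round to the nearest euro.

€116

Usage = 38.9 kWh/day × 28 days = 1089.2 kWh
First 500 kWh × €0.067 = €33.50
Remaining 589.2 kWh × €0.099 = €58.33
Energy charge = €91.83; + service €24.02 = €115.85 ≈ €116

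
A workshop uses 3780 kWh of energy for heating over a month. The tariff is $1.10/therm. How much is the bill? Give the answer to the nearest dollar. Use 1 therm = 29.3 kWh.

3780 kWh × (0.03413 therm/kWh) = 129 therm
Cost = 129 therm × $1.10/therm = $141.91 ≈ $142

$142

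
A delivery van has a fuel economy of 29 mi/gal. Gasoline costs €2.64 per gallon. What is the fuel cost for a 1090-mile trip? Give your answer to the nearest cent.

€99.23

Fuel = 1090 mi / 29 mpg = 37.59 gal
Cost = 37.59 gal × €2.64/gal = €99.23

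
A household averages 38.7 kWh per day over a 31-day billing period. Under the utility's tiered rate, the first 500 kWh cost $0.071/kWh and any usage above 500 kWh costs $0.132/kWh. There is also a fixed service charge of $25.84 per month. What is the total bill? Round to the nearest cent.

$153.70

Usage = 38.7 kWh/day × 31 days = 1199.7 kWh
First 500 kWh × $0.071 = $35.50
Remaining 699.7 kWh × $0.132 = $92.36
Energy charge = $127.86; + service $25.84 = $153.70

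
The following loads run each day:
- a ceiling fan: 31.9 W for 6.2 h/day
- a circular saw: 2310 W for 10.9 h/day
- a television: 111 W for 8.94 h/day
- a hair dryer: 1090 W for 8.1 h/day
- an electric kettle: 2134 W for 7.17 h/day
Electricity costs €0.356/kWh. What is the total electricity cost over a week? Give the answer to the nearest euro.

ceiling fan: 31.9 W × 6.2 h × 7 d = 1,384 Wh = 1.384 kWh
circular saw: 2310 W × 10.9 h × 7 d = 176,253 Wh = 176.3 kWh
television: 111 W × 8.94 h × 7 d = 6,946 Wh = 6.946 kWh
hair dryer: 1090 W × 8.1 h × 7 d = 61,803 Wh = 61.8 kWh
electric kettle: 2134 W × 7.17 h × 7 d = 107,105 Wh = 107.1 kWh
Total energy = 1.384 + 176.3 + 6.946 + 61.8 + 107.1 = 353.5 kWh
Cost = 353.5 kWh × €0.356 = €125.84 ≈ €126

€126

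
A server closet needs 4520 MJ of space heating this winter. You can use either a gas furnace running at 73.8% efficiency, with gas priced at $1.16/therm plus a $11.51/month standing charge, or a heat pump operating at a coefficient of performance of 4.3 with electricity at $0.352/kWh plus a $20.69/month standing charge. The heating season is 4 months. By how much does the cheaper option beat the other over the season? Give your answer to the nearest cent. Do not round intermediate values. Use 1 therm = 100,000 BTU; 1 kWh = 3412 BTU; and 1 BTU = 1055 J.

Heat load = 4520 MJ = 4,520,000,000 J / 1055 = 4,284,360 BTU
Gas: input = 4,284,360 / 0.738 = 5,805,366 BTU = 58.05 therm → 58.05 × $1.16 = $67.34; + 4 × $11.51 standing = $113.38
Heat pump: 4,284,360 BTU / 3412 = 1,256 kWh heat; / 4.3 = 292 kWh in → × $0.352 = $102.79; + 4 × $20.69 standing = $185.55
Difference = |$113.38 − $185.55| = $72.17

$72.17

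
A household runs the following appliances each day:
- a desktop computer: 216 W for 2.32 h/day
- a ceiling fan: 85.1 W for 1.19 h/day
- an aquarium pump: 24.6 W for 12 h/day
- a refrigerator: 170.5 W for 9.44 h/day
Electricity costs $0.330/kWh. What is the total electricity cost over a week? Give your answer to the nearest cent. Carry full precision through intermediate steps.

$5.79

desktop computer: 216 W × 2.32 h × 7 d = 3,508 Wh = 3.508 kWh
ceiling fan: 85.1 W × 1.19 h × 7 d = 709 Wh = 0.7089 kWh
aquarium pump: 24.6 W × 12 h × 7 d = 2,066 Wh = 2.066 kWh
refrigerator: 170.5 W × 9.44 h × 7 d = 11,267 Wh = 11.27 kWh
Total energy = 3.508 + 0.7089 + 2.066 + 11.27 = 17.55 kWh
Cost = 17.55 kWh × $0.330 = $5.79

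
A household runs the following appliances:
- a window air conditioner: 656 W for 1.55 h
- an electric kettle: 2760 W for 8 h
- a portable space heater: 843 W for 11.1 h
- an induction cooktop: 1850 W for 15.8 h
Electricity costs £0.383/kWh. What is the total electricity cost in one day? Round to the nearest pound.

window air conditioner: 656 W × 1.55 h = 1,017 Wh = 1.017 kWh
electric kettle: 2760 W × 8 h = 22,080 Wh = 22.08 kWh
portable space heater: 843 W × 11.1 h = 9,357 Wh = 9.357 kWh
induction cooktop: 1850 W × 15.8 h = 29,230 Wh = 29.23 kWh
Total energy = 1.017 + 22.08 + 9.357 + 29.23 = 61.68 kWh
Cost = 61.68 kWh × £0.383 = £23.63 ≈ £24

£24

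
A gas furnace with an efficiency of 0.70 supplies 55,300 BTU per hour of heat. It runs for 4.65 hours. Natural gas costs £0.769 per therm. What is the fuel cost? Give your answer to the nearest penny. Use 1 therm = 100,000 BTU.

£2.82

Heat delivered = 55,300 BTU/h × 4.65 h = 257,145 BTU
Gas input = 257,145 / 0.70 = 367,350 BTU
= 367,350 / 100,000 = 3.674 therm
Cost = 3.674 × £0.769/therm = £2.82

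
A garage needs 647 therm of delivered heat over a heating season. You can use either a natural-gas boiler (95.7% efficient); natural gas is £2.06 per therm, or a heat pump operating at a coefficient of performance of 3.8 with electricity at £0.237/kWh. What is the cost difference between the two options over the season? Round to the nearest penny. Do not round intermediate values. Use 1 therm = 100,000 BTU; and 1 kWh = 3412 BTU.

Heat load = 647 therm × 100,000 = 64,700,000 BTU
Gas: input = 64,700,000 / 0.957 = 67,607,106 BTU = 676.1 therm → 676.1 × £2.06 = £1,392.71
Heat pump: 64,700,000 BTU / 3412 = 18,960 kWh heat; / 3.8 = 4,990 kWh in → × £0.237 = £1,182.66
Difference = |£1,392.71 − £1,182.66| = £210.05

£210.05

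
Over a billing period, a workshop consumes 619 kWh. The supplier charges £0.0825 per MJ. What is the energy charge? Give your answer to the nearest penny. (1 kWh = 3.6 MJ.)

£183.84

619 kWh × (3.6 MJ/kWh) = 2,228 MJ
Cost = 2,228 MJ × £0.0825/MJ = £183.84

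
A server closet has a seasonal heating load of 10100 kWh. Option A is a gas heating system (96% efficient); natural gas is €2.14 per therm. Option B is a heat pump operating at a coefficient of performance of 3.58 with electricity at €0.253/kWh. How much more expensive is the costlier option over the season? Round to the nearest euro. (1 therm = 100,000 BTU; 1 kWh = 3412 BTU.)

Heat load = 10100 kWh × 3412 = 34,461,200 BTU
Gas: input = 34,461,200 / 0.96 = 35,897,083 BTU = 359 therm → 359 × €2.14 = €768.20
Heat pump: 34,461,200 BTU / 3412 = 10,100 kWh heat; / 3.58 = 2,821 kWh in → × €0.253 = €713.77
Difference = |€768.20 − €713.77| = €54.43 ≈ €54

€54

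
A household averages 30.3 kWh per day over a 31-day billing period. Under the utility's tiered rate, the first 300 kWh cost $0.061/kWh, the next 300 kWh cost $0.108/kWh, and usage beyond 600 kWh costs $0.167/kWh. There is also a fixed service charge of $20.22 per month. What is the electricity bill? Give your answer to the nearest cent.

$127.58

Usage = 30.3 kWh/day × 31 days = 939.3 kWh
First 300 kWh × $0.061 = $18.30
Next 300 kWh × $0.108 = $32.40
Remaining 339.3 kWh × $0.167 = $56.66
Energy charge = $107.36; + service $20.22 = $127.58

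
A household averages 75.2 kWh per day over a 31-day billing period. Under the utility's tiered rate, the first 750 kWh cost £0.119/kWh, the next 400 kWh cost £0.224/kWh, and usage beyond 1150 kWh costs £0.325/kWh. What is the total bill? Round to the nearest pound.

Usage = 75.2 kWh/day × 31 days = 2331.2 kWh
First 750 kWh × £0.119 = £89.25
Next 400 kWh × £0.224 = £89.60
Remaining 1181.2 kWh × £0.325 = £383.89
Total = £562.74 ≈ £563

£563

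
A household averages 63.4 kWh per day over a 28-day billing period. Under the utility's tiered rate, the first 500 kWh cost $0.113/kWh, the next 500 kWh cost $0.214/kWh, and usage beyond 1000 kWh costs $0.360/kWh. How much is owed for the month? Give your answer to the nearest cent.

Usage = 63.4 kWh/day × 28 days = 1775.2 kWh
First 500 kWh × $0.113 = $56.50
Next 500 kWh × $0.214 = $107.00
Remaining 775.2 kWh × $0.360 = $279.07
Total = $442.57

$442.57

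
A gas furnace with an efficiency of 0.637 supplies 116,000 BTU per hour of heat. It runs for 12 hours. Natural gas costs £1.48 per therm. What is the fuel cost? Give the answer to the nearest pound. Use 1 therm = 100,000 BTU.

Heat delivered = 116,000 BTU/h × 12 h = 1,392,000 BTU
Gas input = 1,392,000 / 0.637 = 2,185,243 BTU
= 2,185,243 / 100,000 = 21.85 therm
Cost = 21.85 × £1.48/therm = £32.34 ≈ £32

£32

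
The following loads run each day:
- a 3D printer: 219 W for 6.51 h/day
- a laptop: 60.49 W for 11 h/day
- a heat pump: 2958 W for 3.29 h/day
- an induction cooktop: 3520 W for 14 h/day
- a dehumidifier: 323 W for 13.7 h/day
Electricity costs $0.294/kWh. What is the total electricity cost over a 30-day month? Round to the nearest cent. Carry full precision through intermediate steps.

$577.96

3D printer: 219 W × 6.51 h × 30 d = 42,771 Wh = 42.77 kWh
laptop: 60.49 W × 11 h × 30 d = 19,962 Wh = 19.96 kWh
heat pump: 2958 W × 3.29 h × 30 d = 291,955 Wh = 292 kWh
induction cooktop: 3520 W × 14 h × 30 d = 1,478,400 Wh = 1,478 kWh
dehumidifier: 323 W × 13.7 h × 30 d = 132,753 Wh = 132.8 kWh
Total energy = 42.77 + 19.96 + 292 + 1,478 + 132.8 = 1,966 kWh
Cost = 1,966 kWh × $0.294 = $577.96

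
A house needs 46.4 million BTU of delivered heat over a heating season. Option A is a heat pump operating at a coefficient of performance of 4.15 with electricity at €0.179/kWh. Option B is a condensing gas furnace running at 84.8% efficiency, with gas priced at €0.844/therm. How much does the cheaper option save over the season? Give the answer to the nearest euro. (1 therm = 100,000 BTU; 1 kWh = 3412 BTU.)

€125

Heat load = 46.4 × 10⁶ BTU = 46,400,000 BTU
Gas: input = 46,400,000 / 0.848 = 54,716,981 BTU = 547.2 therm → 547.2 × €0.844 = €461.81
Heat pump: 46,400,000 BTU / 3412 = 13,600 kWh heat; / 4.15 = 3,277 kWh in → × €0.179 = €586.56
Difference = |€461.81 − €586.56| = €124.75 ≈ €125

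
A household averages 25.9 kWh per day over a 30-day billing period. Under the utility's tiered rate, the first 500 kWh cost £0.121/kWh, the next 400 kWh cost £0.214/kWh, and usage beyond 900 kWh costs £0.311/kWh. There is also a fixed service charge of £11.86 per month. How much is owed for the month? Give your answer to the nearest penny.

Usage = 25.9 kWh/day × 30 days = 777 kWh
First 500 kWh × £0.121 = £60.50
Next 277 kWh × £0.214 = £59.28
Remaining tier: 0 kWh (not reached)
Energy charge = £119.78; + service £11.86 = £131.64

£131.64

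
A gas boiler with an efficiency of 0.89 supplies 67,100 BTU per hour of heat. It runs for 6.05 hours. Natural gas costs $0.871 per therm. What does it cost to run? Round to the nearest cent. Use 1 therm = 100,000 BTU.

$3.97

Heat delivered = 67,100 BTU/h × 6.05 h = 405,955 BTU
Gas input = 405,955 / 0.89 = 456,129 BTU
= 456,129 / 100,000 = 4.561 therm
Cost = 4.561 × $0.871/therm = $3.97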